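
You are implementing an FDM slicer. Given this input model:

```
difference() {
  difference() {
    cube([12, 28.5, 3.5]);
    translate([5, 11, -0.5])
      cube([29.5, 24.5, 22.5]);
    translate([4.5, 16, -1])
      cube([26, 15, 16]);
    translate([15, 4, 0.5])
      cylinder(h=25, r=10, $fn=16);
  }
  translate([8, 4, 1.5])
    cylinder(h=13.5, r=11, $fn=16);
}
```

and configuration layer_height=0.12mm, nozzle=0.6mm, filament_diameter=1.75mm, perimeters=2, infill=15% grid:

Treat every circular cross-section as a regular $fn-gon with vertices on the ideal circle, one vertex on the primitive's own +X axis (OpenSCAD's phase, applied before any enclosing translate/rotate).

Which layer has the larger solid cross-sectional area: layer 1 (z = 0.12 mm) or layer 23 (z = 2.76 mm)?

layer 1 (z = 0.12 mm)

Layer 1 (z = 0.12): the 12×28.5 cube contributes its full rectangle (area 342.00 mm²); the 29.5×24.5 cube at (5, 11) contributes its full rectangle (area 722.75 mm²); the cube at (4.5, 16) is present — its section is the full 26×15 rectangle (area 390.00 mm²); the cylinder at (15, 4) is not intersected at this z (z outside [0.5, 25.5]); After the difference (first − rest): starting from the 12×28.5 cube (342.00 mm²), the 29.5×24.5 cube at (5, 11) partially overlaps it — only the 122.50 mm² overlap (of its 722.75 mm²) is removed, clipping the outline; the 26×15 cube at (4.5, 16) partially overlaps it — only the 6.25 mm² overlap (of its 390.00 mm²) is removed, clipping the outline — area = 213.25 mm²; the cylinder at (8, 4) is not intersected at this z (z outside [1.5, 15]); Taking the first minus the rest: none of the subtracted shapes is present at this height, so that combined region is unchanged — area = 213.25 mm². So its area = 213.25 mm². Layer 23 (z = 2.76): the cube (footprint 12×28.5) is included at this height (area 342.00 mm²); the cube at (5, 11) is present — its section is the full 29.5×24.5 rectangle (area 722.75 mm²); the cube at (4.5, 16) is present — its section is the full 26×15 rectangle (area 390.00 mm²); the r=10 cylinder at (15, 4) gives a regular 16-gon of circumradius 10 (constant along its height) (area = (16/2)·10.000²·sin(360°/16) = 306.15 mm²); Taking the first minus the rest: starting from the 12×28.5 cube (342.00 mm²), the 29.5×24.5 cube at (5, 11) partially overlaps it — only the 122.50 mm² overlap (of its 722.75 mm²) is removed, clipping the outline; the 26×15 cube at (4.5, 16) partially overlaps it — only the 6.25 mm² overlap (of its 390.00 mm²) is removed, clipping the outline; the r=10 cylinder at (15, 4) partially overlaps it — only the 68.17 mm² overlap (of its 306.15 mm²) is removed, clipping the outline — area = 145.08 mm²; the cylinder at (8, 4): section is a regular 16-gon, circumradius r=11 (area = (16/2)·11.000²·sin(360°/16) = 370.44 mm²); Subtracting the remaining from the first: starting from that combined region (145.08 mm²), the r=11 cylinder at (8, 4) partially overlaps it — only the 74.97 mm² overlap (of its 370.44 mm²) is removed, clipping the outline — area = 70.11 mm². So its area = 70.11 mm². Layer 1 is larger (213.25 vs 70.11 mm²).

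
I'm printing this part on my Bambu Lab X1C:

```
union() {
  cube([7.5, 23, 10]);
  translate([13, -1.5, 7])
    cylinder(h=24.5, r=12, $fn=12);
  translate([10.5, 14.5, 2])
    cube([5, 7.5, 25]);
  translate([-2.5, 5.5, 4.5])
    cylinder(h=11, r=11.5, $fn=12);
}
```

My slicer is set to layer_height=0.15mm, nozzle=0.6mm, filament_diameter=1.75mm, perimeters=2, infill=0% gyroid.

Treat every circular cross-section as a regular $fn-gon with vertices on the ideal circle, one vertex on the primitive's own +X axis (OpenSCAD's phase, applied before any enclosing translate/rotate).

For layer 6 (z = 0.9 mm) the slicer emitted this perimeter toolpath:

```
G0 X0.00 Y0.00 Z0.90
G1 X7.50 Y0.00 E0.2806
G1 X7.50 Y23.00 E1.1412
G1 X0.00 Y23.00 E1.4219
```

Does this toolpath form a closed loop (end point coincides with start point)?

no

Start point (G0): (0.00, 0.00). End point (last G1): the path does not return to the start — open.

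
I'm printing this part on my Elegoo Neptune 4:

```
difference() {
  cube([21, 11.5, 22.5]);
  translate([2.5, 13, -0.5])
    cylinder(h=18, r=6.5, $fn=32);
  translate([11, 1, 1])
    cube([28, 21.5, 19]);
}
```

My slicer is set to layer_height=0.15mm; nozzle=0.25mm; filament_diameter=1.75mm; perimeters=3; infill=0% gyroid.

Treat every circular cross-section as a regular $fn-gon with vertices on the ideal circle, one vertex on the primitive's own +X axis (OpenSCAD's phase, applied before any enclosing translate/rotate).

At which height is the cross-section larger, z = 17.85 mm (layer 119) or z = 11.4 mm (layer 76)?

Layer 119 (z = 17.85): the 21×11.5 cube contributes its full rectangle (area 241.50 mm²); the cylinder at (2.5, 13) is absent (z outside [-0.5, 17.5]); the cube at (11, 1) is present — its section is the full 28×21.5 rectangle (area 602.00 mm²); Taking the first minus the rest: starting from the 21×11.5 cube (241.50 mm²), the 28×21.5 cube at (11, 1) partially overlaps it — only the 105.00 mm² overlap (of its 602.00 mm²) is removed, clipping the outline — area = 136.50 mm². So its area = 136.50 mm². Layer 76 (z = 11.4): the cube (footprint 21×11.5) is included at this height (area 241.50 mm²); the r=6.5 cylinder at (2.5, 13) contributes a regular 32-gon of circumradius 6.5 (area = (32/2)·6.500²·sin(360°/32) = 131.88 mm²); the cube at (11, 1) (footprint 28×21.5) is included at this height (area 602.00 mm²); After the difference (first − rest): starting from the 21×11.5 cube (241.50 mm²), the r=6.5 cylinder at (2.5, 13) partially overlaps it — only the 35.37 mm² overlap (of its 131.88 mm²) is removed, clipping the outline; the 28×21.5 cube at (11, 1) partially overlaps it — only the 105.00 mm² overlap (of its 602.00 mm²) is removed, clipping the outline — area = 101.13 mm². So its area = 101.13 mm². Layer 119 is larger (136.50 vs 101.13 mm²).

layer 119 (z = 17.85 mm)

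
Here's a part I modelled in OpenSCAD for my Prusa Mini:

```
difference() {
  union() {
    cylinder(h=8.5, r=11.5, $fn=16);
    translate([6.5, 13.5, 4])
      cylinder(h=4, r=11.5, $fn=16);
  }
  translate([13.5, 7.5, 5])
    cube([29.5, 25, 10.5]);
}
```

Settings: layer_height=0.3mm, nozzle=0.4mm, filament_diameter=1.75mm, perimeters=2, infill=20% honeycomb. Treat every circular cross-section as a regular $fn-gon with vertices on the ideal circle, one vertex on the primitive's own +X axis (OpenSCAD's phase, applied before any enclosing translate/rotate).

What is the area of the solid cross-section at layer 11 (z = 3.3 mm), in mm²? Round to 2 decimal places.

404.88 mm²

At z = 3.3 mm: the r=11.5 cylinder contributes a regular 16-gon of circumradius 11.5 (area = (16/2)·11.500²·sin(360°/16) = 404.88 mm²); the cylinder at (6.5, 13.5) is not intersected at this z (z outside [4, 8]); Combining (union): only the r=11.5 cylinder is present, so the union is just that shape — area = 404.88 mm²; the cube at (13.5, 7.5) is absent (z outside [5, 15.5]); Taking the first minus the rest: none of the subtracted shapes is present at this height, so the result so far is unchanged — area = 404.88 mm². Overall, the cross-section is a single solid region. Net area = 404.88 mm².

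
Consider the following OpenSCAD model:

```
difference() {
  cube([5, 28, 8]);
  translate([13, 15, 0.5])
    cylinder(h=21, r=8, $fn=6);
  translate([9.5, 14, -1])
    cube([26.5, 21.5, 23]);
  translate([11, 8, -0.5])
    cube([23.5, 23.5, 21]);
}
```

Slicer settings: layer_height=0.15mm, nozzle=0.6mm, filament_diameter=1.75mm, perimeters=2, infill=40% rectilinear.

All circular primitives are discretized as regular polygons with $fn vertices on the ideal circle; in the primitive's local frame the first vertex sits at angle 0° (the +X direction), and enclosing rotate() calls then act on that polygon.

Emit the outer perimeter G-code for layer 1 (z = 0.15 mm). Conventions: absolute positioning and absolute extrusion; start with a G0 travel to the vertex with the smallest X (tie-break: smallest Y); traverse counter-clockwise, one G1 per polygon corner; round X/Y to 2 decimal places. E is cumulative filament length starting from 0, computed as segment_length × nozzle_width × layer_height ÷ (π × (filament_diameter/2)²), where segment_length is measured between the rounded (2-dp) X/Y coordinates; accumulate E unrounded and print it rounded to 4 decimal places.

At z = 0.15 mm: the cube (footprint 5×28) is included at this height; the cylinder at (13, 15) is absent (z outside [0.5, 21.5]); the 26.5×21.5 cube at (9.5, 14) contributes its full rectangle; the 23.5×23.5 cube at (11, 8) contributes its full rectangle; Subtracting the remaining from the first: starting from the 5×28 cube, the 26.5×21.5 cube at (9.5, 14) misses the remaining region (no effect); the 23.5×23.5 cube at (11, 8) misses the remaining region (no effect) — 1 connected region. The outline is a single polygon with 4 vertices. Extrusion per mm of travel: 0.6 × 0.15 / (π × 0.875²) = 0.037418. Accumulating E over each segment gives final E = 2.4696.

G0 X0.00 Y0.00 Z0.15
G1 X5.00 Y0.00 E0.1871
G1 X5.00 Y28.00 E1.2348
G1 X0.00 Y28.00 E1.4219
G1 X0.00 Y0.00 E2.4696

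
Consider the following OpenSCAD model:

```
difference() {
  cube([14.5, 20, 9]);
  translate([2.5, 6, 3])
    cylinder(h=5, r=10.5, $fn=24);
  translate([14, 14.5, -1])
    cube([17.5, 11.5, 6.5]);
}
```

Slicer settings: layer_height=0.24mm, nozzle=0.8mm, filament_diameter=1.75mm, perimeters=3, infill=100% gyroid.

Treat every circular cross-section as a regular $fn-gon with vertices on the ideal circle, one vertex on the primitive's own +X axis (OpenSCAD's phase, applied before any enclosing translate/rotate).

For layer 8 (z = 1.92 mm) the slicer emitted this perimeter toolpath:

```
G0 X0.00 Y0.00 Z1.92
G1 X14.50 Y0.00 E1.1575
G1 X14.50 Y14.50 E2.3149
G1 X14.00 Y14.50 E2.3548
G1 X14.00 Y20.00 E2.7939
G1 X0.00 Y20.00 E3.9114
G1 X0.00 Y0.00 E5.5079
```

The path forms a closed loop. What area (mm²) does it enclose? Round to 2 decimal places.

Apply the shoelace formula to the sequence of (X, Y) vertices; enclosed area = 287.25 mm².

287.25 mm²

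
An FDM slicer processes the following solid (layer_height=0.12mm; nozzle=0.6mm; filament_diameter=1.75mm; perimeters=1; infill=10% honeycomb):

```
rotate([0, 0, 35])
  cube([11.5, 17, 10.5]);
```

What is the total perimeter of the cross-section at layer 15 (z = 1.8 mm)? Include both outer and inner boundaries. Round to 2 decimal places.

At z = 1.8 mm: the cube (footprint 11.5×17) is included at this height (perimeter 57.00 mm); (whole slice rotated 35° about Z — lengths, areas and connectivity unchanged). Overall, the cross-section is a single solid region. Total boundary length (outer) = 57.00 mm.

57.00 mm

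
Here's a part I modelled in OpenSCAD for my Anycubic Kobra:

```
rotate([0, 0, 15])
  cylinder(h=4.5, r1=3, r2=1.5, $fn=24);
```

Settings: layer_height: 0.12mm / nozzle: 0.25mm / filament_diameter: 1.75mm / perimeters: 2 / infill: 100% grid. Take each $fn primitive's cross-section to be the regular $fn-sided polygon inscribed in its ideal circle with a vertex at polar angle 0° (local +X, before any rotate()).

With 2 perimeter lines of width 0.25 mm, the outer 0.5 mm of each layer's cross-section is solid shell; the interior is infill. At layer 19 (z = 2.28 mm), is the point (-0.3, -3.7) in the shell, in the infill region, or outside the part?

At z = 2.28 mm: the cone (r1=3→r2=1.5) has section circumradius 2.240 here — a regular 24-gon; (whole slice rotated 15° about Z — lengths, areas and connectivity unchanged). Overall, the cross-section is a single solid region. Undo the 15° rotation: the query point maps to (-1.247, -3.496) in the un-rotated model frame. The nearest boundary edge runs (-1.12, -1.94)→(-0.58, -2.16); distance from the point to it = 1.49 mm. The point is not inside any of the regions above, so it lies outside the cross-section (1.49 mm from the nearest boundary).

outside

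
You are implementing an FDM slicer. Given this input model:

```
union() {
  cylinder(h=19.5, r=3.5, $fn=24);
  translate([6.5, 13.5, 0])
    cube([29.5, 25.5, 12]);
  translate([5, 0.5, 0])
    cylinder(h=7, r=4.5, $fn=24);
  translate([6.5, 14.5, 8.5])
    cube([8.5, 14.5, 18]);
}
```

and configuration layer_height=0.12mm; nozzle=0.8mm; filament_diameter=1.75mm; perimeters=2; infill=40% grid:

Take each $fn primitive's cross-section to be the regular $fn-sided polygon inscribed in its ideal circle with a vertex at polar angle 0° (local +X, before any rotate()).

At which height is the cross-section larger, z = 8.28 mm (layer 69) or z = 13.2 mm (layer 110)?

layer 69 (z = 8.28 mm)

Layer 69 (z = 8.28): the r=3.5 cylinder contributes a regular 24-gon of circumradius 3.5 (area = (24/2)·3.500²·sin(360°/24) = 38.05 mm²); the cube at (6.5, 13.5) is present — its section is the full 29.5×25.5 rectangle (area 752.25 mm²); the cylinder at (5, 0.5) does not reach this height (z outside [0, 7]); the cube at (6.5, 14.5) is not intersected at this z (z outside [8.5, 26.5]); Merging all regions: the 2 present regions are separate (no shared area or edge), so areas and boundary lengths simply add and each stays a separate island — area = 790.30 mm². So its area = 790.30 mm². Layer 110 (z = 13.2): the cylinder: section is a regular 24-gon, circumradius r=3.5 (area = (24/2)·3.500²·sin(360°/24) = 38.05 mm²); the cube at (6.5, 13.5) is not intersected at this z (z outside [0, 12]); the cylinder at (5, 0.5) is not intersected at this z (z outside [0, 7]); the 8.5×14.5 cube at (6.5, 14.5) contributes its full rectangle (area 123.25 mm²); Combining (union): the 2 present regions are separate (no shared area or edge), so areas and boundary lengths simply add and each stays a separate island — area = 161.30 mm². So its area = 161.30 mm². Layer 69 is larger (790.30 vs 161.30 mm²).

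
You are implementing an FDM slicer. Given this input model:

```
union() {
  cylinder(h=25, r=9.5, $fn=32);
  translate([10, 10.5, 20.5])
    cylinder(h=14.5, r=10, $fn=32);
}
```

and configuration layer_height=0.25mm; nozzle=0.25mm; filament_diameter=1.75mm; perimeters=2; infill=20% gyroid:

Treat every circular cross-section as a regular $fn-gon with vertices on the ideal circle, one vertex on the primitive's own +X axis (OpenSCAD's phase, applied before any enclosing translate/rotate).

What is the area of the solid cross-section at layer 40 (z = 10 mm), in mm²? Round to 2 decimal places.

At z = 10 mm: the r=9.5 cylinder contributes a regular 32-gon of circumradius 9.5 (area = (32/2)·9.500²·sin(360°/32) = 281.71 mm²); the cylinder at (10, 10.5) is not intersected at this z (z outside [20.5, 35]); Merging all regions: only the r=9.5 cylinder is present, so the union is just that shape — area = 281.71 mm². Overall, the cross-section is a single solid region. Net area = 281.71 mm².

281.71 mm²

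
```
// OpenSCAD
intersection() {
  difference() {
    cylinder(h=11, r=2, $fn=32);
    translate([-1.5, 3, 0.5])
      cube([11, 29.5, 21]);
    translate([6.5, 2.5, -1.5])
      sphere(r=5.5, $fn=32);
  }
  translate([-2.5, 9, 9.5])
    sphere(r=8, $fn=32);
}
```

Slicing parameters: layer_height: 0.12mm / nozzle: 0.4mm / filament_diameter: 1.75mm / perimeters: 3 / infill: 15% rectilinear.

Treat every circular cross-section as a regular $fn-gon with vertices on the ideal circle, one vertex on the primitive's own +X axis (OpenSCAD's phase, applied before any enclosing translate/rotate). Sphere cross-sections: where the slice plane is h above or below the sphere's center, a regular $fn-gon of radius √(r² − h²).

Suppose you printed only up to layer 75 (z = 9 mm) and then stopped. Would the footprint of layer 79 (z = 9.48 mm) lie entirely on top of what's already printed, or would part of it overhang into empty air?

Compare the two slices. At z = 9: the r=2 cylinder gives a regular 32-gon of circumradius 2 (constant along its height) (area = (32/2)·2.000²·sin(360°/32) = 12.49 mm²); the cube at (-1.5, 3) is present — its section is the full 11×29.5 rectangle (area 324.50 mm²); the sphere at (6.5, 2.5) does not reach this height (|z−center|=10.500 > r=5.5); Subtracting the remaining from the first: starting from the r=2 cylinder (12.49 mm²), the 11×29.5 cube at (-1.5, 3) misses the remaining region (no effect) — area = 12.49 mm²; the r=8 sphere at (-2.5, 9) slices to a regular 32-gon of circumradius 7.984 (√(r²−h²) with h=0.5 from center) (area = (32/2)·7.984²·sin(360°/32) = 198.99 mm²); Keeping only the common overlap: the r=8 sphere at (-2.5, 9) partially overlaps that combined region; clipping to the common part keeps 1.11 mm² — area = 1.11 mm². At z = 9.48: the r=2 cylinder contributes a regular 32-gon of circumradius 2 (area = (32/2)·2.000²·sin(360°/32) = 12.49 mm²); the cube at (-1.5, 3) is present — its section is the full 11×29.5 rectangle (area 324.50 mm²); the sphere at (6.5, 2.5) is not intersected at this z (|z−center|=10.980 > r=5.5); Subtracting the remaining from the first: starting from the r=2 cylinder (12.49 mm²), the 11×29.5 cube at (-1.5, 3) misses the remaining region (no effect) — area = 12.49 mm²; the sphere at (-2.5, 9): section is a regular 32-gon, circumradius = √(r²−h²) = √(8²−0.02²) = 8.000 (area = (32/2)·8.000²·sin(360°/32) = 199.77 mm²); Keeping only the common overlap: the r=8 sphere at (-2.5, 9) partially overlaps the result so far; clipping to the common part keeps 1.15 mm² — area = 1.15 mm². Checking containment: the cross-section at z = 9.48 is a subset of the cross-section at z = 9.

entirely on top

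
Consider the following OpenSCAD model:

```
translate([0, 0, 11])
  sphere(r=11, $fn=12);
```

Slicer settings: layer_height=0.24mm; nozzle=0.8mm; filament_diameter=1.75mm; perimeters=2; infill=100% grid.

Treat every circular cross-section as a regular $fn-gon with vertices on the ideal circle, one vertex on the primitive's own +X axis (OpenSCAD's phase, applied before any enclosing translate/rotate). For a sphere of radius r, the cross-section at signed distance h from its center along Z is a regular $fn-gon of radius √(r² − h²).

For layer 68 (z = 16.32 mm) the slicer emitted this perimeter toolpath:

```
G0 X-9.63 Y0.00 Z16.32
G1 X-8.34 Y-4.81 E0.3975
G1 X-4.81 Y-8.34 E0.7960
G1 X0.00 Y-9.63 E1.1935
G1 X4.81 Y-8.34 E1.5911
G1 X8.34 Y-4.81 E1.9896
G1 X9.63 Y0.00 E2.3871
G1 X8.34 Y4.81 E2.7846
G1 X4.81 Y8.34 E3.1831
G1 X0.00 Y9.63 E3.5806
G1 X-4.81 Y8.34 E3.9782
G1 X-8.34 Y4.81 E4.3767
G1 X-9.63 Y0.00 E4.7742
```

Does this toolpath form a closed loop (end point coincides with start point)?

yes

Start point (G0): (-9.63, 0.00). End point (last G1): the path returns to the start — closed.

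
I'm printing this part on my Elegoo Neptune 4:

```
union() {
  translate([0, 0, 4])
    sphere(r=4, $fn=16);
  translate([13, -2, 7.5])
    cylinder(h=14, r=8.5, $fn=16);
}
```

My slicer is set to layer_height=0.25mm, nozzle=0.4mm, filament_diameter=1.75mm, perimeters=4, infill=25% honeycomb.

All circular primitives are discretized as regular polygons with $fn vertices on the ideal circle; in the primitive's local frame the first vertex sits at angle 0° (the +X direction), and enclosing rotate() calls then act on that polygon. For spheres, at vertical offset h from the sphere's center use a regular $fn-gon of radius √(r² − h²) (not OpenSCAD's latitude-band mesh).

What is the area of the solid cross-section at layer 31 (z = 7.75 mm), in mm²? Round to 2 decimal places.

227.12 mm²

At z = 7.75 mm: the sphere: section is a regular 16-gon, circumradius = √(r²−h²) = √(4²−3.75²) = 1.392 (area = (16/2)·1.392²·sin(360°/16) = 5.93 mm²); the r=8.5 cylinder at (13, -2) gives a regular 16-gon of circumradius 8.5 (constant along its height) (area = (16/2)·8.500²·sin(360°/16) = 221.19 mm²); Taking the union: the 2 present regions are separate (no shared area or edge), so areas and boundary lengths simply add and each stays a separate island — area = 227.12 mm². Overall, the cross-section has 2 separate islands. Net area = 227.12 mm².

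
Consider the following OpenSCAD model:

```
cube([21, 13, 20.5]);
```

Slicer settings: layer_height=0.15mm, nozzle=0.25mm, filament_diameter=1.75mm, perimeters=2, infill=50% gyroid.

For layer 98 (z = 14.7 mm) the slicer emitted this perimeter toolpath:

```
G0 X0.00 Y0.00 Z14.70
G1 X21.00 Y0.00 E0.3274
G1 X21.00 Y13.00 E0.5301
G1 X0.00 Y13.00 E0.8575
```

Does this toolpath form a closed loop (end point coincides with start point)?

no

Start point (G0): (0.00, 0.00). End point (last G1): the path does not return to the start — open.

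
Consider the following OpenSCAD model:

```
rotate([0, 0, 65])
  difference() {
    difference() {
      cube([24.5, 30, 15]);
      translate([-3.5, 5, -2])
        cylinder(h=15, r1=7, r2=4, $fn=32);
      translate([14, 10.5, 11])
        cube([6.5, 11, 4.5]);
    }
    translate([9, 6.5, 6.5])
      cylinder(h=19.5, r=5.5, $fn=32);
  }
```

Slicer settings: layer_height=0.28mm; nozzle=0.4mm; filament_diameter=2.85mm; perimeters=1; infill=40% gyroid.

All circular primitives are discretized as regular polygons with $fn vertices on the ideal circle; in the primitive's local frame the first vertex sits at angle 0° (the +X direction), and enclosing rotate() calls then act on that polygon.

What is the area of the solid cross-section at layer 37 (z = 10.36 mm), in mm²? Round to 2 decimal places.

636.63 mm²

At z = 10.36 mm: the cube (footprint 24.5×30) is included at this height (area 735.00 mm²); the cone at (-3.5, 5) contributes a regular 32-gon of circumradius 4.528 (interpolated between r1=7 and r2=4 at t=0.824) (area = (32/2)·4.528²·sin(360°/32) = 64.00 mm²); the cube at (14, 10.5) is absent (z outside [11, 15.5]); Taking the first minus the rest: starting from the 24.5×30 cube (735.00 mm²), the cone at (-3.5, 5) partially overlaps it — only the 3.95 mm² overlap (of its 64.00 mm²) is removed, clipping the outline — area = 731.05 mm²; the r=5.5 cylinder at (9, 6.5) gives a regular 32-gon of circumradius 5.5 (constant along its height) (area = (32/2)·5.500²·sin(360°/32) = 94.42 mm²); Taking the first minus the rest: starting from the result so far (731.05 mm²), the r=5.5 cylinder at (9, 6.5) lies wholly inside it (removes its full 94.42 mm² and its 34.50 mm outline becomes a hole wall) — area = 636.63 mm²; (rotated 65° about Z; rotation is an isometry so areas/perimeters/island counts are preserved). Overall, the cross-section is one region with 1 hole. Net area = 636.63 mm².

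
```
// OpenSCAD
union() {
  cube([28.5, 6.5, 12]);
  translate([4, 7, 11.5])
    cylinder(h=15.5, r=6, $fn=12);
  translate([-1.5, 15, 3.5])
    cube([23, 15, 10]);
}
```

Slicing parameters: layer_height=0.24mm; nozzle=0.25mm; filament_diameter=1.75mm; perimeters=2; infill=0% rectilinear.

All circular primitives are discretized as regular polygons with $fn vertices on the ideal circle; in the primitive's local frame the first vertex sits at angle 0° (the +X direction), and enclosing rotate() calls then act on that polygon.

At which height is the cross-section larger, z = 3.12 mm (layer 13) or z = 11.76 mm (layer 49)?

Layer 13 (z = 3.12): the cube (footprint 28.5×6.5) is included at this height (area 185.25 mm²); the cylinder at (4, 7) is absent (z outside [11.5, 27]); the cube at (-1.5, 15) is not intersected at this z (z outside [3.5, 13.5]); Taking the union: only the 28.5×6.5 cube is present, so the union is just that shape — area = 185.25 mm². So its area = 185.25 mm². Layer 49 (z = 11.76): the 28.5×6.5 cube contributes its full rectangle (area 185.25 mm²); the cylinder at (4, 7): section is a regular 12-gon, circumradius r=6 (area = (12/2)·6.000²·sin(360°/12) = 108.00 mm²); the 23×15 cube at (-1.5, 15) contributes its full rectangle (area 345.00 mm²); Taking the union: the regions partially overlap — summed areas 638.25 mm² minus the doubly-counted overlap 43.52 mm² gives 594.73 mm² — area = 594.73 mm². So its area = 594.73 mm². Layer 49 is larger (594.73 vs 185.25 mm²).

layer 49 (z = 11.76 mm)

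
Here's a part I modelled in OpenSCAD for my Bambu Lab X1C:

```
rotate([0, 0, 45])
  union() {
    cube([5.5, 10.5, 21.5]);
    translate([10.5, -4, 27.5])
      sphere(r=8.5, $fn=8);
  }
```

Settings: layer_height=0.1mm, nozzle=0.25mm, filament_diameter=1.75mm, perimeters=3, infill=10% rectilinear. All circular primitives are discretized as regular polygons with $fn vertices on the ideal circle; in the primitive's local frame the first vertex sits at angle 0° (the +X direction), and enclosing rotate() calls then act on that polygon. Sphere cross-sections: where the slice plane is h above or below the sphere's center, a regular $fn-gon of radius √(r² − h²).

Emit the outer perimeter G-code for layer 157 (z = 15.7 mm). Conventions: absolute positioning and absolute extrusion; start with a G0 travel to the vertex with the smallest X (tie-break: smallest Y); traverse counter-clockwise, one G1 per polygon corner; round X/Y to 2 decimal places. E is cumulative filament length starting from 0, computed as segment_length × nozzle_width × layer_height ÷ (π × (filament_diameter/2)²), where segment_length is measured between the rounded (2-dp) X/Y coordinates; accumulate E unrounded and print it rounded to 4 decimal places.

G0 X-7.42 Y7.42 Z15.70
G1 X0.00 Y0.00 E0.1091
G1 X3.89 Y3.89 E0.1662
G1 X-3.54 Y11.31 E0.2754
G1 X-7.42 Y7.42 E0.3325

At z = 15.7 mm: the 5.5×10.5 cube contributes its full rectangle; the sphere at (10.5, -4) is absent (|z−center|=11.800 > r=8.5); Merging all regions: only the 5.5×10.5 cube is present, so the union is just that shape — 1 connected region; (whole slice rotated 45° about Z — lengths, areas and connectivity unchanged). The outline is a single polygon with 4 vertices. Extrusion per mm of travel: 0.25 × 0.1 / (π × 0.875²) = 0.010394. Accumulating E over each segment gives final E = 0.3325.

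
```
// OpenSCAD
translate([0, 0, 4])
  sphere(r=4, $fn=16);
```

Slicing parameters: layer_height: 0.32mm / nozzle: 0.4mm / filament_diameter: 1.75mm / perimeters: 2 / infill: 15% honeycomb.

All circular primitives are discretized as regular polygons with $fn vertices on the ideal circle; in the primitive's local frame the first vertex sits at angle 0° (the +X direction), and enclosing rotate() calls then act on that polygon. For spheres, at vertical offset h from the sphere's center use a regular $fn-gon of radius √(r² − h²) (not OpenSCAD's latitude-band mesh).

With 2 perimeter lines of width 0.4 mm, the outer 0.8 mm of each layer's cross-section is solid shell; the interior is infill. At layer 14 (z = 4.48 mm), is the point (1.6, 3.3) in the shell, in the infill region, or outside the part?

shell

At z = 4.48 mm: the sphere: section is a regular 16-gon, circumradius = √(r²−h²) = √(4²−0.48²) = 3.971. Overall, the cross-section is a single solid region. The nearest boundary edge runs (2.81, 2.81)→(1.52, 3.67); distance from the point to it = 0.26 mm. The point is inside the cross-section, 0.26 mm from the nearest boundary — within the 0.8 mm shell band (2 × 0.4).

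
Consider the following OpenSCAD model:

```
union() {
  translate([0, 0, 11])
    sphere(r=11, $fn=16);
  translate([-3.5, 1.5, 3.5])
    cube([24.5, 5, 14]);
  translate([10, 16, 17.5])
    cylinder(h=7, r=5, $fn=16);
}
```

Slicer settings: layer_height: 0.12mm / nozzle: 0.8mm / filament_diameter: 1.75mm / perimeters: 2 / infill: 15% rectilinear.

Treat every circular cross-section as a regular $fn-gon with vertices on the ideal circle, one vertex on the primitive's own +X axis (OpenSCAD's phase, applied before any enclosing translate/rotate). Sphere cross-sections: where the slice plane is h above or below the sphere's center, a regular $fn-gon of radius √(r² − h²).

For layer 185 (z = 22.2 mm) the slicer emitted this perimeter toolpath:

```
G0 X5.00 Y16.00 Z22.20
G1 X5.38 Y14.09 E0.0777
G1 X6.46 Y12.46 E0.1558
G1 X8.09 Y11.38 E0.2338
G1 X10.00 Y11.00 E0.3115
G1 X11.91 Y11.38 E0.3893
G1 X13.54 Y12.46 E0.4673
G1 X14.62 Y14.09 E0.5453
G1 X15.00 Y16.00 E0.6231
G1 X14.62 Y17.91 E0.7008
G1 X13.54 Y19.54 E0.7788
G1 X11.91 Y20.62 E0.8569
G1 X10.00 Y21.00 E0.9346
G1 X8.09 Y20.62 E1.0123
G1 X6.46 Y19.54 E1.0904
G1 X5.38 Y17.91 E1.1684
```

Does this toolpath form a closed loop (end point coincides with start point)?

Start point (G0): (5.00, 16.00). End point (last G1): the path does not return to the start — open.

no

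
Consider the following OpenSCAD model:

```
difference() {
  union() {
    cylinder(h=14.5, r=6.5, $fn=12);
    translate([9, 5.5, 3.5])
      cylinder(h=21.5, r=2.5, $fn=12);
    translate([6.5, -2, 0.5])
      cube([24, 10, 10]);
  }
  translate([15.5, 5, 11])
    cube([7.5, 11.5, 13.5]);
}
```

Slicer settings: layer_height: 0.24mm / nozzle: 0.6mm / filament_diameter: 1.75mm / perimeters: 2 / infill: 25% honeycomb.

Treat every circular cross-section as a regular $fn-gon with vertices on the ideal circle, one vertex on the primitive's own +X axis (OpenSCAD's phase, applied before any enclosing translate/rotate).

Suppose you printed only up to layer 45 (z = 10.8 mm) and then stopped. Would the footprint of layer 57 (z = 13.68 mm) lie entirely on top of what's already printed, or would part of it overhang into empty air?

Compare the two slices. At z = 10.8: the r=6.5 cylinder contributes a regular 12-gon of circumradius 6.5 (area = (12/2)·6.500²·sin(360°/12) = 126.75 mm²); the r=2.5 cylinder at (9, 5.5) contributes a regular 12-gon of circumradius 2.5 (area = (12/2)·2.500²·sin(360°/12) = 18.75 mm²); the cube at (6.5, -2) does not reach this height (z outside [0.5, 10.5]); Combining (union): the 2 present regions are separate (no shared area or edge), so areas and boundary lengths simply add and each stays a separate island — area = 145.50 mm²; the cube at (15.5, 5) does not reach this height (z outside [11, 24.5]); Taking the first minus the rest: none of the subtracted shapes is present at this height, so that combined region is unchanged — area = 145.50 mm². At z = 13.68: the cylinder: section is a regular 12-gon, circumradius r=6.5 (area = (12/2)·6.500²·sin(360°/12) = 126.75 mm²); the cylinder at (9, 5.5): section is a regular 12-gon, circumradius r=2.5 (area = (12/2)·2.500²·sin(360°/12) = 18.75 mm²); the cube at (6.5, -2) is not intersected at this z (z outside [0.5, 10.5]); Merging all regions: the 2 present regions are separate (no shared area or edge), so areas and boundary lengths simply add and each stays a separate island — area = 145.50 mm²; the cube at (15.5, 5) is present — its section is the full 7.5×11.5 rectangle (area 86.25 mm²); Subtracting the remaining from the first: starting from the result so far (145.50 mm²), the 7.5×11.5 cube at (15.5, 5) misses the remaining region (no effect) — area = 145.50 mm². Checking containment: the cross-section at z = 13.68 is a subset of the cross-section at z = 10.8.

entirely on top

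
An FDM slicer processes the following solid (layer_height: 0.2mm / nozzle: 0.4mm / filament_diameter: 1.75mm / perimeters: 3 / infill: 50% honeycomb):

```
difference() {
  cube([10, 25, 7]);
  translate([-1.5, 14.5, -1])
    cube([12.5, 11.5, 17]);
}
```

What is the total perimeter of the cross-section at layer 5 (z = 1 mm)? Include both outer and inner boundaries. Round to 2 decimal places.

At z = 1 mm: the cube is present — its section is the full 10×25 rectangle (perimeter 70.00 mm); the cube at (-1.5, 14.5) (footprint 12.5×11.5) is included at this height (perimeter 48.00 mm); Subtracting the remaining from the first: starting from the 10×25 cube, the 12.5×11.5 cube at (-1.5, 14.5) partially overlaps it — only the 105.00 mm² overlap (of its 143.75 mm²) is removed, clipping the outline — boundary = 49.00 mm. Overall, the cross-section is a single solid region. Total boundary length (outer) = 49.00 mm.

49.00 mm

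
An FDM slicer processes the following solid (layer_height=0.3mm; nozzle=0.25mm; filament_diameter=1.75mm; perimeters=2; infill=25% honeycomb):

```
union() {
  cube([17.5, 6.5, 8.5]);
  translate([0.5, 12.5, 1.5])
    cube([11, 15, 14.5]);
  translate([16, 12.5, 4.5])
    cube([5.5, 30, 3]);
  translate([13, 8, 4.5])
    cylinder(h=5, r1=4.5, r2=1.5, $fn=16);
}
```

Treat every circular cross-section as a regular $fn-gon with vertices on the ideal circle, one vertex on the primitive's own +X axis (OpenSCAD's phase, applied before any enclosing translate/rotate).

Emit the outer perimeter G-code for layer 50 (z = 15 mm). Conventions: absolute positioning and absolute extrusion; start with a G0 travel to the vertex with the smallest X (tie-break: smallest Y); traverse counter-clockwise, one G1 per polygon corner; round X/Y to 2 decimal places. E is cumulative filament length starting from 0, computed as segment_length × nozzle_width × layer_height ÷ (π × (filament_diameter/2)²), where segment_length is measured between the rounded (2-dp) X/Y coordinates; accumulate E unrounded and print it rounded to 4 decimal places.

G0 X0.50 Y12.50 Z15.00
G1 X11.50 Y12.50 E0.3430
G1 X11.50 Y27.50 E0.8107
G1 X0.50 Y27.50 E1.1537
G1 X0.50 Y12.50 E1.6214

At z = 15 mm: the cube does not reach this height (z outside [0, 8.5]); the 11×15 cube at (0.5, 12.5) contributes its full rectangle; the cube at (16, 12.5) is absent (z outside [4.5, 7.5]); the cone at (13, 8) does not reach this height (z outside [4.5, 9.5]); Merging all regions: only the 11×15 cube at (0.5, 12.5) is present, so the union is just that shape — 1 connected region. The outline is a single polygon with 4 vertices. Extrusion per mm of travel: 0.25 × 0.3 / (π × 0.875²) = 0.031181. Accumulating E over each segment gives final E = 1.6214.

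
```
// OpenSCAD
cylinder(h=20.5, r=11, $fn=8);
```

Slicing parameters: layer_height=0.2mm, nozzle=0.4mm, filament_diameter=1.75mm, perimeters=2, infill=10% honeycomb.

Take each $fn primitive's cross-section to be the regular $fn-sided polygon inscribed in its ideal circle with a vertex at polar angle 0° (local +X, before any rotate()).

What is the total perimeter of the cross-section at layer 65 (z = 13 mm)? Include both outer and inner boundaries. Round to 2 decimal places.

67.35 mm

At z = 13 mm: the cylinder: section is a regular 8-gon, circumradius r=11 (perimeter = 2·8·11.000·sin(180°/8) = 67.35 mm). Overall, the cross-section is a single solid region. Total boundary length (outer) = 67.35 mm.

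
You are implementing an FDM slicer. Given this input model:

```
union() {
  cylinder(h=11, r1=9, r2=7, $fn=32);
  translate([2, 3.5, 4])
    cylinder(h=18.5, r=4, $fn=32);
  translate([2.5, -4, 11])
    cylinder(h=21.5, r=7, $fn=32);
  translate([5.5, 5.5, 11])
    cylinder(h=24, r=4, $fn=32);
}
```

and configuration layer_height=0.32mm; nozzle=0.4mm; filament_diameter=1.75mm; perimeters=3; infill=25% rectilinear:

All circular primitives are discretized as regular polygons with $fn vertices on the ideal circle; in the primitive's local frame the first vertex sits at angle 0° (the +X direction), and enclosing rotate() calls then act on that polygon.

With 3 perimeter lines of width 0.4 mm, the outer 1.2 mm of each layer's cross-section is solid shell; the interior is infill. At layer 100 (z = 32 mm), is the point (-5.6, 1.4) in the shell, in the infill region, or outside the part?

outside

At z = 32 mm: the cone does not reach this height (z outside [0, 11]); the cylinder at (2, 3.5) does not reach this height (z outside [4, 22.5]); the cylinder at (2.5, -4): section is a regular 32-gon, circumradius r=7; the cylinder at (5.5, 5.5): section is a regular 32-gon, circumradius r=4; Merging all regions: the regions partially overlap (shared area 2.96 mm²), so overlapping operands fuse into one piece — 1 connected region. Overall, the cross-section is a single solid region. The nearest boundary edge runs (-3.97, -1.32)→(-3.32, -0.11); distance from the point to it = 2.74 mm. The point is not inside any of the regions above, so it lies outside the cross-section (2.74 mm from the nearest boundary).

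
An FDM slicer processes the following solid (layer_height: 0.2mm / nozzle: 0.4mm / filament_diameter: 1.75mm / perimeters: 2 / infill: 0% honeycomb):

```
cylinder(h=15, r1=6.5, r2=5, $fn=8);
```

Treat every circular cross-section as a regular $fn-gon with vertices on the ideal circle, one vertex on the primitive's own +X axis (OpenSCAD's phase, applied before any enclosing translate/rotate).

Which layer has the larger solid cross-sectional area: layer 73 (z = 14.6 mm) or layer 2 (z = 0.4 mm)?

Layer 73 (z = 14.6): the cone contributes a regular 8-gon of circumradius 5.040 (interpolated between r1=6.5 and r2=5 at t=0.973) (area = (8/2)·5.040²·sin(360°/8) = 71.85 mm²). So its area = 71.85 mm². Layer 2 (z = 0.4): the cone: at t=0.027 of its height the radius interpolates to r₁+(r₂−r₁)t = 6.460, giving a regular 8-gon of that circumradius (area = (8/2)·6.460²·sin(360°/8) = 118.03 mm²). So its area = 118.03 mm². Layer 2 is larger (118.03 vs 71.85 mm²).

layer 2 (z = 0.4 mm)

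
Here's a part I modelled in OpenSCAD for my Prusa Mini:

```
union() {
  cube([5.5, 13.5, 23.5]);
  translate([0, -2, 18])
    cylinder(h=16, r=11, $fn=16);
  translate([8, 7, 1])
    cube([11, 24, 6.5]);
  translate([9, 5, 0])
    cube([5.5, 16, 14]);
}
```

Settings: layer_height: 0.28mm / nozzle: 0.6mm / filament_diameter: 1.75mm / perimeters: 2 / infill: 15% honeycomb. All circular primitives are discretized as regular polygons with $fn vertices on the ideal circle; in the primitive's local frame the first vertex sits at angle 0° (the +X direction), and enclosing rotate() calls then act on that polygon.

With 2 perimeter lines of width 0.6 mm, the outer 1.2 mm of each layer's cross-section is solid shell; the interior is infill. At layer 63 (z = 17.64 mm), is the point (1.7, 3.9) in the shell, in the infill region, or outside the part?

infill

At z = 17.64 mm: the 5.5×13.5 cube contributes its full rectangle; the cylinder at (0, -2) is not intersected at this z (z outside [18, 34]); the cube at (8, 7) is not intersected at this z (z outside [1, 7.5]); the cube at (9, 5) is not intersected at this z (z outside [0, 14]); Combining (union): only the 5.5×13.5 cube is present, so the union is just that shape — 1 connected region. Overall, the cross-section is a single solid region. The nearest boundary edge runs (0.00, 13.50)→(0.00, 0.00); distance from the point to it = 1.70 mm. The point is inside the cross-section and 1.70 mm from the nearest boundary — more than the 1.2 mm shell width (2 × 0.6), so it's in the infill interior.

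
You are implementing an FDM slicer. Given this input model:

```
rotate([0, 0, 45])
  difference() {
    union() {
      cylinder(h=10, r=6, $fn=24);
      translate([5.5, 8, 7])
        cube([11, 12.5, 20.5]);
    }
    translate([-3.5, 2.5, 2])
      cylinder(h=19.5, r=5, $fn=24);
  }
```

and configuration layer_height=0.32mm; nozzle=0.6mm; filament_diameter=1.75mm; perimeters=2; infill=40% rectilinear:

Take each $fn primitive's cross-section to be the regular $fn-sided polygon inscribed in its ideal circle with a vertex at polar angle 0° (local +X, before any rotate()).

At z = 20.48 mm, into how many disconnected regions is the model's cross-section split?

1

At z = 20.48 mm: the cylinder is absent (z outside [0, 10]); the cube at (5.5, 8) is present — its section is the full 11×12.5 rectangle; Merging all regions: only the 11×12.5 cube at (5.5, 8) is present, so the union is just that shape — 1 connected region; the cylinder at (-3.5, 2.5): section is a regular 24-gon, circumradius r=5; Subtracting the remaining from the first: starting from the result so far, the r=5 cylinder at (-3.5, 2.5) misses the remaining region (no effect) — 1 connected region; (rotated 45° about Z; rotation is an isometry so areas/perimeters/island counts are preserved). The result has 1 disconnected region.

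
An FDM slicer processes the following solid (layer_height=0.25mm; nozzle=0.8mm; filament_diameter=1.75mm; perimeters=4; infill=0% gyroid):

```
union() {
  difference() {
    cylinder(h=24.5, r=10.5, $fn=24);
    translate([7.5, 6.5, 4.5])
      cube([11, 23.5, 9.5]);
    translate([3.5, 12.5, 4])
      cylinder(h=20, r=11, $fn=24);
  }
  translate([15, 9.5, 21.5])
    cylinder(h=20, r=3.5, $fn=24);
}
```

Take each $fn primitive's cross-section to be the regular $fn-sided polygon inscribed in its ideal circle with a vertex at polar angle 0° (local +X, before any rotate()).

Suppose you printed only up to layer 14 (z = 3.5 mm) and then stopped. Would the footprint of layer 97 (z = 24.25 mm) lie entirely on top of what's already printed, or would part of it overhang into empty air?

Compare the two slices. At z = 3.5: the cylinder: section is a regular 24-gon, circumradius r=10.5 (area = (24/2)·10.500²·sin(360°/24) = 342.42 mm²); the cube at (7.5, 6.5) is absent (z outside [4.5, 14]); the cylinder at (3.5, 12.5) does not reach this height (z outside [4, 24]); Taking the first minus the rest: none of the subtracted shapes is present at this height, so the r=10.5 cylinder is unchanged — area = 342.42 mm²; the cylinder at (15, 9.5) does not reach this height (z outside [21.5, 41.5]); Merging all regions: only that combined region is present, so the union is just that shape — area = 342.42 mm². At z = 24.25: the r=10.5 cylinder contributes a regular 24-gon of circumradius 10.5 (area = (24/2)·10.500²·sin(360°/24) = 342.42 mm²); the cube at (7.5, 6.5) is not intersected at this z (z outside [4.5, 14]); the cylinder at (3.5, 12.5) is not intersected at this z (z outside [4, 24]); Subtracting the remaining from the first: none of the subtracted shapes is present at this height, so the r=10.5 cylinder is unchanged — area = 342.42 mm²; the r=3.5 cylinder at (15, 9.5) gives a regular 24-gon of circumradius 3.5 (constant along its height) (area = (24/2)·3.500²·sin(360°/24) = 38.05 mm²); Combining (union): the 2 present regions are separate (no shared area or edge), so areas and boundary lengths simply add and each stays a separate island — area = 380.46 mm². Checking containment: at z = 24.25 the cross-section extends beyond the z = 3.5 cross-section by about 38.05 mm².

part overhangs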